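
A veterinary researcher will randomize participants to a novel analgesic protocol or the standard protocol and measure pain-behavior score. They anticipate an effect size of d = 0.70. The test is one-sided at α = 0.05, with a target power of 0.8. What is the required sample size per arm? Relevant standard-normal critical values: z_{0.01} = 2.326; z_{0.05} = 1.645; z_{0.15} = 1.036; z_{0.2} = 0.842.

For two independent groups with equal n: n = 2·((z_{α} + z_β) / d)².
z_{α} + z_β = 1.645 + 0.842 = 2.487.
n = 2 × (2.487 / 0.70)² = 2 × 3.553² = 2 × 12.62 = 25.2.
Round up to the next whole participant.

n = 26 per group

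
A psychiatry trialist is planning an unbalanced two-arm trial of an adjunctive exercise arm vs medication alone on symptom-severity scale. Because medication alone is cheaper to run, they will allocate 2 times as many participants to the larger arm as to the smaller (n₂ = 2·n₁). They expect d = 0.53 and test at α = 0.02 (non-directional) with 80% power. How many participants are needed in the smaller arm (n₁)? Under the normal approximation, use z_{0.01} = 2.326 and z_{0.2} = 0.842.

With allocation ratio k = n₂/n₁ = 2, Var(x̄₁−x̄₂) = σ²(1/n₁ + 1/(k·n₁)) = σ²·(k+1)/(k·n₁).
So n₁ = (1 + 1/k)·((z_{α/2} + z_β)/d)² = 1.500 × (3.168/0.53)².
n₁ = 1.500 × 35.73 = 53.6.
Round up: n₁ = 54, giving n₂ = 2 × 54 = 108.

n₁ = 54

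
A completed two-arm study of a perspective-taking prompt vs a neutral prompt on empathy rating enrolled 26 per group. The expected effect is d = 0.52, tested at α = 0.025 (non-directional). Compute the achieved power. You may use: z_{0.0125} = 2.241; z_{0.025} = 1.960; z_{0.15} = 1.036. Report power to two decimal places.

For two equal groups, power = Φ(d·√(n/2) − z_{α/2}).
d·√(n/2) = 0.52 × √(26/2) = 0.52 × 3.606 = 1.875.
z_β = 1.875 − 2.241 = -0.366.
Power = Φ(-0.366) = 0.357.

power ≈ 0.36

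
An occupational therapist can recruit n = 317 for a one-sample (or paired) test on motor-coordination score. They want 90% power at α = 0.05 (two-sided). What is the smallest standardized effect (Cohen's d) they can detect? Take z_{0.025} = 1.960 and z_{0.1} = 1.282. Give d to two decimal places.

For a single sample (or paired design) of n = 317: d_min = (z_{α/2} + z_β)/√n.
z-sum = 1.960 + 1.282 = 3.242.
d_min = 3.242 / √317 = 3.242 / 17.804 = 0.182.

d_min ≈ 0.18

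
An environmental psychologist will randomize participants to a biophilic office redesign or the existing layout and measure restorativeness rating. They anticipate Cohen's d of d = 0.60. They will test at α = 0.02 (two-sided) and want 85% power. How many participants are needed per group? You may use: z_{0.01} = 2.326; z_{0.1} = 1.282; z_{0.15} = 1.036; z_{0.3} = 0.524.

For two independent groups with equal n: n = 2·((z_{α/2} + z_β) / d)².
z_{α/2} + z_β = 2.326 + 1.036 = 3.362.
n = 2 × (3.362 / 0.60)² = 2 × 5.603² = 2 × 31.40 = 62.8.
Round up to the next whole participant.

n = 63 per group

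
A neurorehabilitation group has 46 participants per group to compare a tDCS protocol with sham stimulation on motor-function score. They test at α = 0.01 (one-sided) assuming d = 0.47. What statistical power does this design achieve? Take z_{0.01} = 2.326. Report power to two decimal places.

For two equal groups, power = Φ(d·√(n/2) − z_{α}).
d·√(n/2) = 0.47 × √(46/2) = 0.47 × 4.796 = 2.254.
z_β = 2.254 − 2.326 = -0.072.
Power = Φ(-0.072) = 0.471.

power ≈ 0.47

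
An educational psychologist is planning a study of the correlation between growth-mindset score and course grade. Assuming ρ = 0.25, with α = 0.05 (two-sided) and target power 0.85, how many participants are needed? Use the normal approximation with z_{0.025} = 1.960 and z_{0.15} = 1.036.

n = 141

Fisher's z: C = ½·ln((1+r)/(1−r)) = ½·ln(1.6667) = 0.2554.
n = ((z_{α/2} + z_β)/C)² + 3.
(1.960 + 1.036) / 0.2554 = 2.996 / 0.2554 = 11.731.
n = 11.731² + 3 = 137.61 + 3 = 140.6.
Round up.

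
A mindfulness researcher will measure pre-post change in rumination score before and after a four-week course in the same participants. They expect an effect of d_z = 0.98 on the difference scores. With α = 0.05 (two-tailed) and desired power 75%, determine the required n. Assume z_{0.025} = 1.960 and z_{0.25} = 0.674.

n = 8 pairs

For a paired (one-sample on differences) test: n = ((z_{α/2} + z_β) / d)².
z_{α/2} + z_β = 1.960 + 0.674 = 2.634.
n = (2.634 / 0.98)² = 2.688² = 7.22.
Round up.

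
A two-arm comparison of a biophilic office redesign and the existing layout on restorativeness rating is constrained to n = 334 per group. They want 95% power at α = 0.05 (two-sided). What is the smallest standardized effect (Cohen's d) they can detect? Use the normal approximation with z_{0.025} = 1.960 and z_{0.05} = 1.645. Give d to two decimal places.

For two independent groups of n = 334 each: d_min = (z_{α/2} + z_β)·√(2/n).
z-sum = 1.960 + 1.645 = 3.605.
d_min = 3.605 × √(2/334) = 3.605 × 0.0774 = 0.279.

d_min ≈ 0.28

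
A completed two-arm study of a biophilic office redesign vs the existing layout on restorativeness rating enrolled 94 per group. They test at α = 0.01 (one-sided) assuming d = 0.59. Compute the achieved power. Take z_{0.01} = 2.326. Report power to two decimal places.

power ≈ 0.96

For two equal groups, power = Φ(d·√(n/2) − z_{α}).
d·√(n/2) = 0.59 × √(94/2) = 0.59 × 6.856 = 4.045.
z_β = 4.045 − 2.326 = 1.719.
Power = Φ(1.719) = 0.957.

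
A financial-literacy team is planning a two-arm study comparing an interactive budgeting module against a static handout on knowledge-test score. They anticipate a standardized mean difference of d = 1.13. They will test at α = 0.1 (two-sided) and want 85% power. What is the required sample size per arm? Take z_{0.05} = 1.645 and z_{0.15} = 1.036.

For two independent groups with equal n: n = 2·((z_{α/2} + z_β) / d)².
z_{α/2} + z_β = 1.645 + 1.036 = 2.681.
n = 2 × (2.681 / 1.13)² = 2 × 2.373² = 2 × 5.63 = 11.3.
Round up to the next whole participant.

n = 12 per group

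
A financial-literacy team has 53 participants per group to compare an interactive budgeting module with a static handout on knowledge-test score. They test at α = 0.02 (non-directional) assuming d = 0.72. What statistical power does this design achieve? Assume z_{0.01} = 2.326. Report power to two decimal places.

For two equal groups, power = Φ(d·√(n/2) − z_{α/2}).
d·√(n/2) = 0.72 × √(53/2) = 0.72 × 5.148 = 3.706.
z_β = 3.706 − 2.326 = 1.380.
Power = Φ(1.380) = 0.916.

power ≈ 0.92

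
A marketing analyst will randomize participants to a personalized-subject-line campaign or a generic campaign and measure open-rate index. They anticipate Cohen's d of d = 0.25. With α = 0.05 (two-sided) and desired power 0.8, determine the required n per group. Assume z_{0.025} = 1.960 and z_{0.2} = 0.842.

For two independent groups with equal n: n = 2·((z_{α/2} + z_β) / d)².
z_{α/2} + z_β = 1.960 + 0.842 = 2.802.
n = 2 × (2.802 / 0.25)² = 2 × 11.208² = 2 × 125.62 = 251.2.
Round up to the next whole participant.

n = 252 per group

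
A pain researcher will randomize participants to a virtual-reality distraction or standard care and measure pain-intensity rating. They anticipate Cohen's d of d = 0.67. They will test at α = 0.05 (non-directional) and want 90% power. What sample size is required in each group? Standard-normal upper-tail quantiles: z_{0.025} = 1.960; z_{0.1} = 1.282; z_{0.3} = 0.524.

For two independent groups with equal n: n = 2·((z_{α/2} + z_β) / d)².
z_{α/2} + z_β = 1.960 + 1.282 = 3.242.
n = 2 × (3.242 / 0.67)² = 2 × 4.839² = 2 × 23.41 = 46.8.
Round up to the next whole participant.

n = 47 per group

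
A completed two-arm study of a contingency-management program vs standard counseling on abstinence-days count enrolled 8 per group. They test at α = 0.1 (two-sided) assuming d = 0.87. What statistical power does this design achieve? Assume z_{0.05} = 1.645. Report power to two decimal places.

For two equal groups, power = Φ(d·√(n/2) − z_{α/2}).
d·√(n/2) = 0.87 × √(8/2) = 0.87 × 2.000 = 1.740.
z_β = 1.740 − 1.645 = 0.095.
Power = Φ(0.095) = 0.538.

power ≈ 0.54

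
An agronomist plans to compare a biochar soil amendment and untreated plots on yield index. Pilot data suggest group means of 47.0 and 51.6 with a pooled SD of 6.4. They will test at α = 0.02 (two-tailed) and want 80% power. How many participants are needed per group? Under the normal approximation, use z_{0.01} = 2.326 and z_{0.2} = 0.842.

Cohen's d = |M₁ − M₂| / SD_pooled = |47.0 − 51.6| / 6.4 = 4.6 / 6.4 = 0.719.
For two independent groups with equal n: n = 2·((z_{α/2} + z_β) / d)².
z_{α/2} + z_β = 2.326 + 0.842 = 3.168.
n = 2 × (3.168 / 0.719)² = 2 × 4.406² = 2 × 19.41 = 38.8.
Round up to the next whole participant.

n = 39 per group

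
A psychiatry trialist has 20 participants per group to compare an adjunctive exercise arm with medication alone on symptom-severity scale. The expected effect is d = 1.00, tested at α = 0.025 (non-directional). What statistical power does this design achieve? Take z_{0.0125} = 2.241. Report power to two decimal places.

power ≈ 0.82

For two equal groups, power = Φ(d·√(n/2) − z_{α/2}).
d·√(n/2) = 1.00 × √(20/2) = 1.00 × 3.162 = 3.162.
z_β = 3.162 − 2.241 = 0.921.
Power = Φ(0.921) = 0.822.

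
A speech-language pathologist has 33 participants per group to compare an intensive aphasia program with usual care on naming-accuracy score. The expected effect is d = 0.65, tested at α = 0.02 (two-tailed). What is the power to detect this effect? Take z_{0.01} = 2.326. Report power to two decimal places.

For two equal groups, power = Φ(d·√(n/2) − z_{α/2}).
d·√(n/2) = 0.65 × √(33/2) = 0.65 × 4.062 = 2.640.
z_β = 2.640 − 2.326 = 0.314.
Power = Φ(0.314) = 0.623.

power ≈ 0.62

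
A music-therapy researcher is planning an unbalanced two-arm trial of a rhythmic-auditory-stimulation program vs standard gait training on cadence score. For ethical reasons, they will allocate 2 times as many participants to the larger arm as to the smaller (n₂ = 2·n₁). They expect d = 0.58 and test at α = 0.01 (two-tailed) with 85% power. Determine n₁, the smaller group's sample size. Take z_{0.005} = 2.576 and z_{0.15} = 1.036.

With allocation ratio k = n₂/n₁ = 2, Var(x̄₁−x̄₂) = σ²(1/n₁ + 1/(k·n₁)) = σ²·(k+1)/(k·n₁).
So n₁ = (1 + 1/k)·((z_{α/2} + z_β)/d)² = 1.500 × (3.612/0.58)².
n₁ = 1.500 × 38.78 = 58.2.
Round up: n₁ = 59, giving n₂ = 2 × 59 = 118.

n₁ = 59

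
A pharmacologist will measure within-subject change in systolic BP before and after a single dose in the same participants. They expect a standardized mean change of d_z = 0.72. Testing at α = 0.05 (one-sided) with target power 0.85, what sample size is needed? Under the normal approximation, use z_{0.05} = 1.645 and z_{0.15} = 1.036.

n = 14 pairs

For a paired (one-sample on differences) test: n = ((z_{α} + z_β) / d)².
z_{α} + z_β = 1.645 + 1.036 = 2.681.
n = (2.681 / 0.72)² = 3.724² = 13.87.
Round up.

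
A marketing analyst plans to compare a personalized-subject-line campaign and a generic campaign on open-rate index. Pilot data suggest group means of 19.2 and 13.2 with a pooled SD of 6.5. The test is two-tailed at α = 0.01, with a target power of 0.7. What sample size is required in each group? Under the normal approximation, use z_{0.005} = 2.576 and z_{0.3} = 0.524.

Cohen's d = |M₁ − M₂| / SD_pooled = |19.2 − 13.2| / 6.5 = 6.0 / 6.5 = 0.923.
For two independent groups with equal n: n = 2·((z_{α/2} + z_β) / d)².
z_{α/2} + z_β = 2.576 + 0.524 = 3.100.
n = 2 × (3.100 / 0.923)² = 2 × 3.359² = 2 × 11.28 = 22.6.
Round up to the next whole participant.

n = 23 per group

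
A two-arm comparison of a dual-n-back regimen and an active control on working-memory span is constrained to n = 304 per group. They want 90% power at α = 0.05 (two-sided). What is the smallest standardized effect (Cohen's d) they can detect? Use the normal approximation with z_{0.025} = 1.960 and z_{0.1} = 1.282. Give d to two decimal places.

For two independent groups of n = 304 each: d_min = (z_{α/2} + z_β)·√(2/n).
z-sum = 1.960 + 1.282 = 3.242.
d_min = 3.242 × √(2/304) = 3.242 × 0.0811 = 0.263.

d_min ≈ 0.26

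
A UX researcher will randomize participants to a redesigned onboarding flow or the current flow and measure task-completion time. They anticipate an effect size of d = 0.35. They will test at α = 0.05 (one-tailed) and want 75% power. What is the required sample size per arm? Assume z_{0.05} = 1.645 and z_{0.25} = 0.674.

For two independent groups with equal n: n = 2·((z_{α} + z_β) / d)².
z_{α} + z_β = 1.645 + 0.674 = 2.319.
n = 2 × (2.319 / 0.35)² = 2 × 6.626² = 2 × 43.90 = 87.8.
Round up to the next whole participant.

n = 88 per group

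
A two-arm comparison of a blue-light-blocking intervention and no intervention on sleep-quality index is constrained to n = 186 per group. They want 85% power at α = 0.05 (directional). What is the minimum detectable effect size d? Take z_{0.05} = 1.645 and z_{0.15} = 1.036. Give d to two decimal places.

For two independent groups of n = 186 each: d_min = (z_{α} + z_β)·√(2/n).
z-sum = 1.645 + 1.036 = 2.681.
d_min = 2.681 × √(2/186) = 2.681 × 0.1037 = 0.278.

d_min ≈ 0.28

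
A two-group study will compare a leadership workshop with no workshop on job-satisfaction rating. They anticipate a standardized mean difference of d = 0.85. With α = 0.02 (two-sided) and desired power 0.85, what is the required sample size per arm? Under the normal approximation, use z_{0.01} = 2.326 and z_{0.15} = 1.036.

For two independent groups with equal n: n = 2·((z_{α/2} + z_β) / d)².
z_{α/2} + z_β = 2.326 + 1.036 = 3.362.
n = 2 × (3.362 / 0.85)² = 2 × 3.955² = 2 × 15.64 = 31.3.
Round up to the next whole participant.

n = 32 per group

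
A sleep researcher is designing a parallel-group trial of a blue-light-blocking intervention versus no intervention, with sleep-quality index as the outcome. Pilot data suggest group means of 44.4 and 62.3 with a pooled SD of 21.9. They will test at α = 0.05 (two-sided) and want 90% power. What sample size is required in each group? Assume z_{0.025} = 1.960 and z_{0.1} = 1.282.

n = 32 per group

Cohen's d = |M₁ − M₂| / SD_pooled = |44.4 − 62.3| / 21.9 = 17.9 / 21.9 = 0.817.
For two independent groups with equal n: n = 2·((z_{α/2} + z_β) / d)².
z_{α/2} + z_β = 1.960 + 1.282 = 3.242.
n = 2 × (3.242 / 0.817)² = 2 × 3.968² = 2 × 15.75 = 31.5.
Round up to the next whole participant.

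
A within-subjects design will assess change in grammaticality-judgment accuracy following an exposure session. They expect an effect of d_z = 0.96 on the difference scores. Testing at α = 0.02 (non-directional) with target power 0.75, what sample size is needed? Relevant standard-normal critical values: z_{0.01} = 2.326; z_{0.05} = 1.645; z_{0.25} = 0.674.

n = 10 pairs

For a paired (one-sample on differences) test: n = ((z_{α/2} + z_β) / d)².
z_{α/2} + z_β = 2.326 + 0.674 = 3.000.
n = (3.000 / 0.96)² = 3.125² = 9.77.
Round up.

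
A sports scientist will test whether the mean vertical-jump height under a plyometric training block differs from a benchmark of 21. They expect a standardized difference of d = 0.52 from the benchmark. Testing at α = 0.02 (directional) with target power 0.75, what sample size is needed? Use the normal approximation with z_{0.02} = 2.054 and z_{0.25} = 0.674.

For a one-sample test: n = ((z_{α} + z_β) / d)².
z_{α} + z_β = 2.054 + 0.674 = 2.728.
n = (2.728 / 0.52)² = 5.246² = 27.52.
Round up.

n = 28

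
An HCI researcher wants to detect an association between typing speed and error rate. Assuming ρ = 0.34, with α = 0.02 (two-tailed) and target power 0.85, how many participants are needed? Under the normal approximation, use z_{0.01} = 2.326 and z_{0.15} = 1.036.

Fisher's z: C = ½·ln((1+r)/(1−r)) = ½·ln(2.0303) = 0.3541.
n = ((z_{α/2} + z_β)/C)² + 3.
(2.326 + 1.036) / 0.3541 = 3.362 / 0.3541 = 9.494.
n = 9.494² + 3 = 90.15 + 3 = 93.1.
Round up.

n = 94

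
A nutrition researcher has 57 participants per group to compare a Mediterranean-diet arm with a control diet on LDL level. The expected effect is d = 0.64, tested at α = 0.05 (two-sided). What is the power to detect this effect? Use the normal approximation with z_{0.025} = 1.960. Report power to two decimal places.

power ≈ 0.93

For two equal groups, power = Φ(d·√(n/2) − z_{α/2}).
d·√(n/2) = 0.64 × √(57/2) = 0.64 × 5.339 = 3.417.
z_β = 3.417 − 1.960 = 1.457.
Power = Φ(1.457) = 0.927.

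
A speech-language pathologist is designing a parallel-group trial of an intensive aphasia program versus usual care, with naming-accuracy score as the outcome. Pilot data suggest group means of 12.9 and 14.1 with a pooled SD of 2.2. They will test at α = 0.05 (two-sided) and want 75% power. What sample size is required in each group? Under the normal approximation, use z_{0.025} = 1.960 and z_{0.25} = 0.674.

n = 47 per group

Cohen's d = |M₁ − M₂| / SD_pooled = |12.9 − 14.1| / 2.2 = 1.2 / 2.2 = 0.545.
For two independent groups with equal n: n = 2·((z_{α/2} + z_β) / d)².
z_{α/2} + z_β = 1.960 + 0.674 = 2.634.
n = 2 × (2.634 / 0.545)² = 2 × 4.833² = 2 × 23.36 = 46.7.
Round up to the next whole participant.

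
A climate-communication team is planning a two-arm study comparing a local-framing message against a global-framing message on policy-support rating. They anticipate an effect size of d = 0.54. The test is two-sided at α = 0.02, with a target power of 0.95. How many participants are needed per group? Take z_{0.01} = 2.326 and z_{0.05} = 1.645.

n = 109 per group

For two independent groups with equal n: n = 2·((z_{α/2} + z_β) / d)².
z_{α/2} + z_β = 2.326 + 1.645 = 3.971.
n = 2 × (3.971 / 0.54)² = 2 × 7.354² = 2 × 54.08 = 108.2.
Round up to the next whole participant.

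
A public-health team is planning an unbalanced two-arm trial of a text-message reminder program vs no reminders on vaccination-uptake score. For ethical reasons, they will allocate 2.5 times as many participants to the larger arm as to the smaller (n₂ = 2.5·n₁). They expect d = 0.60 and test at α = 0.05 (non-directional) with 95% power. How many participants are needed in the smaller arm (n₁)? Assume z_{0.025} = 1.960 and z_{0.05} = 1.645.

n₁ = 51

With allocation ratio k = n₂/n₁ = 2.5, Var(x̄₁−x̄₂) = σ²(1/n₁ + 1/(k·n₁)) = σ²·(k+1)/(k·n₁).
So n₁ = (1 + 1/k)·((z_{α/2} + z_β)/d)² = 1.400 × (3.605/0.60)².
n₁ = 1.400 × 36.10 = 50.5.
Round up: n₁ = 51, giving n₂ = ⌈2.5 × 51⌉ = ⌈127.5⌉ = 128.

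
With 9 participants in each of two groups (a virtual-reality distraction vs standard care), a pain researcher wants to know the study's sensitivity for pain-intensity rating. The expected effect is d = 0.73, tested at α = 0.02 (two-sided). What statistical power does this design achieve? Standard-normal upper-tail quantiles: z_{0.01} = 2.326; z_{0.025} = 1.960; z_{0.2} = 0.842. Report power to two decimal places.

power ≈ 0.22

For two equal groups, power = Φ(d·√(n/2) − z_{α/2}).
d·√(n/2) = 0.73 × √(9/2) = 0.73 × 2.121 = 1.549.
z_β = 1.549 − 2.326 = -0.777.
Power = Φ(-0.777) = 0.218.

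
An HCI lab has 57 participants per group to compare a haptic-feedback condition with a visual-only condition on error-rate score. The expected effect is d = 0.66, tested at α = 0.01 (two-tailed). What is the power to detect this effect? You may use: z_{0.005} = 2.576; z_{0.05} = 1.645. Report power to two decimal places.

power ≈ 0.83

For two equal groups, power = Φ(d·√(n/2) − z_{α/2}).
d·√(n/2) = 0.66 × √(57/2) = 0.66 × 5.339 = 3.523.
z_β = 3.523 − 2.576 = 0.947.
Power = Φ(0.947) = 0.828.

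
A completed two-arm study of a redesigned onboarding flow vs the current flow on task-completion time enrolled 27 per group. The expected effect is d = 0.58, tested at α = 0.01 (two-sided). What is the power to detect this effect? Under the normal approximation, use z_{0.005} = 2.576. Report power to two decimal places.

For two equal groups, power = Φ(d·√(n/2) − z_{α/2}).
d·√(n/2) = 0.58 × √(27/2) = 0.58 × 3.674 = 2.131.
z_β = 2.131 − 2.576 = -0.445.
Power = Φ(-0.445) = 0.328.

power ≈ 0.33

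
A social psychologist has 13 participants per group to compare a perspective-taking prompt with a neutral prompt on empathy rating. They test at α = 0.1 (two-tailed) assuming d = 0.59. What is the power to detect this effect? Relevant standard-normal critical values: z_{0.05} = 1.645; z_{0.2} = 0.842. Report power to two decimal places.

For two equal groups, power = Φ(d·√(n/2) − z_{α/2}).
d·√(n/2) = 0.59 × √(13/2) = 0.59 × 2.550 = 1.504.
z_β = 1.504 − 1.645 = -0.141.
Power = Φ(-0.141) = 0.444.

power ≈ 0.44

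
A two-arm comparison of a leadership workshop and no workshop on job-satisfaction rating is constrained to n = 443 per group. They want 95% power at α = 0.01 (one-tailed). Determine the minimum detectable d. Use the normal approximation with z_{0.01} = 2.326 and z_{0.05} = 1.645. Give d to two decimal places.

d_min ≈ 0.27

For two independent groups of n = 443 each: d_min = (z_{α} + z_β)·√(2/n).
z-sum = 2.326 + 1.645 = 3.971.
d_min = 3.971 × √(2/443) = 3.971 × 0.0672 = 0.267.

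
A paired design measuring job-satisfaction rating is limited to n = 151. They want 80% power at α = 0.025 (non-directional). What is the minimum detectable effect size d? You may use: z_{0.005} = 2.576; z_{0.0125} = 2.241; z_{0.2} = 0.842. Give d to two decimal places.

For a single sample (or paired design) of n = 151: d_min = (z_{α/2} + z_β)/√n.
z-sum = 2.241 + 0.842 = 3.083.
d_min = 3.083 / √151 = 3.083 / 12.288 = 0.251.

d_min ≈ 0.25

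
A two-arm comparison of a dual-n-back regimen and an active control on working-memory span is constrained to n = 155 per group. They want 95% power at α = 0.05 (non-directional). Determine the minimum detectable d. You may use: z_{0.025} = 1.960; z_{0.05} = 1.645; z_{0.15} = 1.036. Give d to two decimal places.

d_min ≈ 0.41

For two independent groups of n = 155 each: d_min = (z_{α/2} + z_β)·√(2/n).
z-sum = 1.960 + 1.645 = 3.605.
d_min = 3.605 × √(2/155) = 3.605 × 0.1136 = 0.410.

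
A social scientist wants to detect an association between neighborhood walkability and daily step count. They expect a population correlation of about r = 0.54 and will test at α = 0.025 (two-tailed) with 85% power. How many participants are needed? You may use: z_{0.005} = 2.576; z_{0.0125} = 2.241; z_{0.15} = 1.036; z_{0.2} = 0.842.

n = 33

Fisher's z: C = ½·ln((1+r)/(1−r)) = ½·ln(3.3478) = 0.6042.
n = ((z_{α/2} + z_β)/C)² + 3.
(2.241 + 1.036) / 0.6042 = 3.277 / 0.6042 = 5.424.
n = 5.424² + 3 = 29.42 + 3 = 32.4.
Round up.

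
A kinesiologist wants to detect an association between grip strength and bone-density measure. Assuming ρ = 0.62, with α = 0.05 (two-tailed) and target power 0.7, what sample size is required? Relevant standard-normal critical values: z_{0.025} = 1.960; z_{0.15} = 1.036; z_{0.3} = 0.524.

n = 15

Fisher's z: C = ½·ln((1+r)/(1−r)) = ½·ln(4.2632) = 0.7250.
n = ((z_{α/2} + z_β)/C)² + 3.
(1.960 + 0.524) / 0.7250 = 2.484 / 0.7250 = 3.426.
n = 3.426² + 3 = 11.74 + 3 = 14.7.
Round up.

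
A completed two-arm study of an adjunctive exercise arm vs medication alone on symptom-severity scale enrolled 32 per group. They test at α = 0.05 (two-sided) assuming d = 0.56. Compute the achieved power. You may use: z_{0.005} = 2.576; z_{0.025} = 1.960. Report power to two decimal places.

power ≈ 0.61

For two equal groups, power = Φ(d·√(n/2) − z_{α/2}).
d·√(n/2) = 0.56 × √(32/2) = 0.56 × 4.000 = 2.240.
z_β = 2.240 − 1.960 = 0.280.
Power = Φ(0.280) = 0.610.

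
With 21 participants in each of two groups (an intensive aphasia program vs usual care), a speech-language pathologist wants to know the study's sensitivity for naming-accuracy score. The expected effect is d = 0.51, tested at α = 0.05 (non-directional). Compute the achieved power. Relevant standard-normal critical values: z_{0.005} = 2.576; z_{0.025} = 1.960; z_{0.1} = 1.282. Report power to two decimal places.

For two equal groups, power = Φ(d·√(n/2) − z_{α/2}).
d·√(n/2) = 0.51 × √(21/2) = 0.51 × 3.240 = 1.653.
z_β = 1.653 − 1.960 = -0.307.
Power = Φ(-0.307) = 0.379.

power ≈ 0.38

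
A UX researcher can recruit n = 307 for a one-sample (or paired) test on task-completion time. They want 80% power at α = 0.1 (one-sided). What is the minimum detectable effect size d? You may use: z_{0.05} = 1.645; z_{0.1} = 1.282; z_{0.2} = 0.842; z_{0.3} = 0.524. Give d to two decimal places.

d_min ≈ 0.12

For a single sample (or paired design) of n = 307: d_min = (z_{α} + z_β)/√n.
z-sum = 1.282 + 0.842 = 2.124.
d_min = 2.124 / √307 = 2.124 / 17.521 = 0.121.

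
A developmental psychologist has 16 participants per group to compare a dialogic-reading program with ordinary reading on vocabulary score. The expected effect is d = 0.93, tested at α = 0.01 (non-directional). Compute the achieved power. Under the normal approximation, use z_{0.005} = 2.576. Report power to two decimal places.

For two equal groups, power = Φ(d·√(n/2) − z_{α/2}).
d·√(n/2) = 0.93 × √(16/2) = 0.93 × 2.828 = 2.630.
z_β = 2.630 − 2.576 = 0.054.
Power = Φ(0.054) = 0.522.

power ≈ 0.52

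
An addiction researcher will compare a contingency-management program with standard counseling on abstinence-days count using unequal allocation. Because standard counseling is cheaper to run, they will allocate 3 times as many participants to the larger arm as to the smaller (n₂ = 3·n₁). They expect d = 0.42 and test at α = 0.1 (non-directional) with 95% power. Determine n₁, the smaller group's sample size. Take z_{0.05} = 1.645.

With allocation ratio k = n₂/n₁ = 3, Var(x̄₁−x̄₂) = σ²(1/n₁ + 1/(k·n₁)) = σ²·(k+1)/(k·n₁).
So n₁ = (1 + 1/k)·((z_{α/2} + z_β)/d)² = 1.333 × (3.290/0.42)².
n₁ = 1.333 × 61.36 = 81.8.
Round up: n₁ = 82, giving n₂ = 3 × 82 = 246.

n₁ = 82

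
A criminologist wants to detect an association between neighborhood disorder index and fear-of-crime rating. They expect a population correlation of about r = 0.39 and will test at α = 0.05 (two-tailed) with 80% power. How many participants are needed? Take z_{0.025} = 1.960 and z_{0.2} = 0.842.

Fisher's z: C = ½·ln((1+r)/(1−r)) = ½·ln(2.2787) = 0.4118.
n = ((z_{α/2} + z_β)/C)² + 3.
(1.960 + 0.842) / 0.4118 = 2.802 / 0.4118 = 6.804.
n = 6.804² + 3 = 46.30 + 3 = 49.3.
Round up.

n = 50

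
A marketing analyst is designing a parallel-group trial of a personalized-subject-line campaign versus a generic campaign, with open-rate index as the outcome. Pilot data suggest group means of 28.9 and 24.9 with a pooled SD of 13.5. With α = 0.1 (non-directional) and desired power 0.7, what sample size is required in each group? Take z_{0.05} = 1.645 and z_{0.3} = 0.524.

Cohen's d = |M₁ − M₂| / SD_pooled = |28.9 − 24.9| / 13.5 = 4.0 / 13.5 = 0.296.
For two independent groups with equal n: n = 2·((z_{α/2} + z_β) / d)².
z_{α/2} + z_β = 1.645 + 0.524 = 2.169.
n = 2 × (2.169 / 0.296)² = 2 × 7.328² = 2 × 53.70 = 107.4.
Round up to the next whole participant.

n = 108 per group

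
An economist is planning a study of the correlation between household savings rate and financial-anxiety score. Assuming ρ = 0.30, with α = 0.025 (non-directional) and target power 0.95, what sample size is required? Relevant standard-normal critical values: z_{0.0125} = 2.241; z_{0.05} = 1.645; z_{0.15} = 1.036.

Fisher's z: C = ½·ln((1+r)/(1−r)) = ½·ln(1.8571) = 0.3095.
n = ((z_{α/2} + z_β)/C)² + 3.
(2.241 + 1.645) / 0.3095 = 3.886 / 0.3095 = 12.556.
n = 12.556² + 3 = 157.65 + 3 = 160.6.
Round up.

n = 161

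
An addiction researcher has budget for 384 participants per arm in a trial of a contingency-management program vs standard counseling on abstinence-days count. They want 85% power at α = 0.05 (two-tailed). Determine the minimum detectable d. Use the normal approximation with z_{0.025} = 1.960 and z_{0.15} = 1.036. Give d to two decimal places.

For two independent groups of n = 384 each: d_min = (z_{α/2} + z_β)·√(2/n).
z-sum = 1.960 + 1.036 = 2.996.
d_min = 2.996 × √(2/384) = 2.996 × 0.0722 = 0.216.

d_min ≈ 0.22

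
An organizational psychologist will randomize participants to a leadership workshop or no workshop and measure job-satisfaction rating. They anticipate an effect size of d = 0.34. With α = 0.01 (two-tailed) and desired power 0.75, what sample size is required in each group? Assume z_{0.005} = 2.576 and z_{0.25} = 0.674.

n = 183 per group

For two independent groups with equal n: n = 2·((z_{α/2} + z_β) / d)².
z_{α/2} + z_β = 2.576 + 0.674 = 3.250.
n = 2 × (3.250 / 0.34)² = 2 × 9.559² = 2 × 91.37 = 182.7.
Round up to the next whole participant.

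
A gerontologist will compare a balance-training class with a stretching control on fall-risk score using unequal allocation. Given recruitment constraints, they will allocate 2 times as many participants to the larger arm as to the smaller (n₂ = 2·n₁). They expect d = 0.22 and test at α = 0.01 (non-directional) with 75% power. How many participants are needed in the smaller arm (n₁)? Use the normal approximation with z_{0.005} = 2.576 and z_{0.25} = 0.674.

With allocation ratio k = n₂/n₁ = 2, Var(x̄₁−x̄₂) = σ²(1/n₁ + 1/(k·n₁)) = σ²·(k+1)/(k·n₁).
So n₁ = (1 + 1/k)·((z_{α/2} + z_β)/d)² = 1.500 × (3.250/0.22)².
n₁ = 1.500 × 218.23 = 327.4.
Round up: n₁ = 328, giving n₂ = 2 × 328 = 656.

n₁ = 328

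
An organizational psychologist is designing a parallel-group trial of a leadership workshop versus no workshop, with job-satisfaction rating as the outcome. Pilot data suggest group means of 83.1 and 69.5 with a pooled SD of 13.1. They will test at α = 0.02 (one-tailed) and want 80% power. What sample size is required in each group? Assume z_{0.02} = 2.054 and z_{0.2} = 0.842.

n = 16 per group

Cohen's d = |M₁ − M₂| / SD_pooled = |83.1 − 69.5| / 13.1 = 13.6 / 13.1 = 1.038.
For two independent groups with equal n: n = 2·((z_{α} + z_β) / d)².
z_{α} + z_β = 2.054 + 0.842 = 2.896.
n = 2 × (2.896 / 1.038)² = 2 × 2.790² = 2 × 7.78 = 15.6.
Round up to the next whole participant.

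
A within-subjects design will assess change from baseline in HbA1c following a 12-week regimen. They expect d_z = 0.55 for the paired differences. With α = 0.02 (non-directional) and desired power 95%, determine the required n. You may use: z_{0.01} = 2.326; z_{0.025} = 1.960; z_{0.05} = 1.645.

For a paired (one-sample on differences) test: n = ((z_{α/2} + z_β) / d)².
z_{α/2} + z_β = 2.326 + 1.645 = 3.971.
n = (3.971 / 0.55)² = 7.220² = 52.13.
Round up.

n = 53 pairs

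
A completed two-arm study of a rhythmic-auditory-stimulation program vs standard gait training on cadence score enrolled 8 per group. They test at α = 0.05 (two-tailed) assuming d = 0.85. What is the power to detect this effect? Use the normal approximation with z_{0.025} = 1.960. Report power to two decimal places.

For two equal groups, power = Φ(d·√(n/2) − z_{α/2}).
d·√(n/2) = 0.85 × √(8/2) = 0.85 × 2.000 = 1.700.
z_β = 1.700 − 1.960 = -0.260.
Power = Φ(-0.260) = 0.397.

power ≈ 0.40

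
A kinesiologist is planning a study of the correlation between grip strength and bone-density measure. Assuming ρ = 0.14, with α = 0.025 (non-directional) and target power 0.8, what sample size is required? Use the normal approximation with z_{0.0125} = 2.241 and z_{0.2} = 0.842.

Fisher's z: C = ½·ln((1+r)/(1−r)) = ½·ln(1.3256) = 0.1409.
n = ((z_{α/2} + z_β)/C)² + 3.
(2.241 + 0.842) / 0.1409 = 3.083 / 0.1409 = 21.881.
n = 21.881² + 3 = 478.77 + 3 = 481.8.
Round up.

n = 482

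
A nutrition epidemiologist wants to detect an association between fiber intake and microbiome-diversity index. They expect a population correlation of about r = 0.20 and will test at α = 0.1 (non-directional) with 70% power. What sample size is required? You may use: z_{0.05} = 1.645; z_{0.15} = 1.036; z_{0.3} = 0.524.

n = 118

Fisher's z: C = ½·ln((1+r)/(1−r)) = ½·ln(1.5000) = 0.2027.
n = ((z_{α/2} + z_β)/C)² + 3.
(1.645 + 0.524) / 0.2027 = 2.169 / 0.2027 = 10.701.
n = 10.701² + 3 = 114.50 + 3 = 117.5.
Round up.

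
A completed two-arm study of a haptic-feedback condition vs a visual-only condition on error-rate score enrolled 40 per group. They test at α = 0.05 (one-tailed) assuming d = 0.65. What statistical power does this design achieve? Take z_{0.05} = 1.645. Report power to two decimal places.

power ≈ 0.90

For two equal groups, power = Φ(d·√(n/2) − z_{α}).
d·√(n/2) = 0.65 × √(40/2) = 0.65 × 4.472 = 2.907.
z_β = 2.907 − 1.645 = 1.262.
Power = Φ(1.262) = 0.897.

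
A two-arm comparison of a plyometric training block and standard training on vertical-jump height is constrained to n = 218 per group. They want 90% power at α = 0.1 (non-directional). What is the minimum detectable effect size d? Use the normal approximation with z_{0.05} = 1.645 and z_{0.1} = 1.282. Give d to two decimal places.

d_min ≈ 0.28

For two independent groups of n = 218 each: d_min = (z_{α/2} + z_β)·√(2/n).
z-sum = 1.645 + 1.282 = 2.927.
d_min = 2.927 × √(2/218) = 2.927 × 0.0958 = 0.280.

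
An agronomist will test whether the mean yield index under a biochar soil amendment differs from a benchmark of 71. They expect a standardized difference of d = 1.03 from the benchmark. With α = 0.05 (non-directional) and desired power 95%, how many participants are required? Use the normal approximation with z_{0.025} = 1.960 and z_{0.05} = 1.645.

For a one-sample test: n = ((z_{α/2} + z_β) / d)².
z_{α/2} + z_β = 1.960 + 1.645 = 3.605.
n = (3.605 / 1.03)² = 3.500² = 12.25.
Round up.

n = 13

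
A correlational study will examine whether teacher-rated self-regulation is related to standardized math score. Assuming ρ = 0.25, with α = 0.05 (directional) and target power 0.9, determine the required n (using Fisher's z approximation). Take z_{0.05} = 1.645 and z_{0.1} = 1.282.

n = 135

Fisher's z: C = ½·ln((1+r)/(1−r)) = ½·ln(1.6667) = 0.2554.
n = ((z_{α} + z_β)/C)² + 3.
(1.645 + 1.282) / 0.2554 = 2.927 / 0.2554 = 11.460.
n = 11.460² + 3 = 131.34 + 3 = 134.3.
Round up.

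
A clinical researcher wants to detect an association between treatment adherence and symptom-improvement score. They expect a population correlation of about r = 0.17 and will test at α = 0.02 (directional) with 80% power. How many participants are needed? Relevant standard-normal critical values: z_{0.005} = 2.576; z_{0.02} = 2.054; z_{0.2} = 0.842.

Fisher's z: C = ½·ln((1+r)/(1−r)) = ½·ln(1.4096) = 0.1717.
n = ((z_{α} + z_β)/C)² + 3.
(2.054 + 0.842) / 0.1717 = 2.896 / 0.1717 = 16.867.
n = 16.867² + 3 = 284.48 + 3 = 287.5.
Round up.

n = 288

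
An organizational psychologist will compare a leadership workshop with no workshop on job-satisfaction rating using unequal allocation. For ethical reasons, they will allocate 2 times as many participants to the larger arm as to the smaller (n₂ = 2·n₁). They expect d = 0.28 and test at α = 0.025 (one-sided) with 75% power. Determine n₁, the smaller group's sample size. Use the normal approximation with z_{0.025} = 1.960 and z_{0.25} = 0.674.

n₁ = 133

With allocation ratio k = n₂/n₁ = 2, Var(x̄₁−x̄₂) = σ²(1/n₁ + 1/(k·n₁)) = σ²·(k+1)/(k·n₁).
So n₁ = (1 + 1/k)·((z_{α} + z_β)/d)² = 1.500 × (2.634/0.28)².
n₁ = 1.500 × 88.49 = 132.7.
Round up: n₁ = 133, giving n₂ = 2 × 133 = 266.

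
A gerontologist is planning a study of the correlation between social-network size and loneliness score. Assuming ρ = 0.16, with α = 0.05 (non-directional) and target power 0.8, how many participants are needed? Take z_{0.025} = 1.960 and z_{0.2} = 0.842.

n = 305

Fisher's z: C = ½·ln((1+r)/(1−r)) = ½·ln(1.3810) = 0.1614.
n = ((z_{α/2} + z_β)/C)² + 3.
(1.960 + 0.842) / 0.1614 = 2.802 / 0.1614 = 17.361.
n = 17.361² + 3 = 301.39 + 3 = 304.4.
Round up.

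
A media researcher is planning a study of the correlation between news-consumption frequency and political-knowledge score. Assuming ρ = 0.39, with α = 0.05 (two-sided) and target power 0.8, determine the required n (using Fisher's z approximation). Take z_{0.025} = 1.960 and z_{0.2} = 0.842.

n = 50

Fisher's z: C = ½·ln((1+r)/(1−r)) = ½·ln(2.2787) = 0.4118.
n = ((z_{α/2} + z_β)/C)² + 3.
(1.960 + 0.842) / 0.4118 = 2.802 / 0.4118 = 6.804.
n = 6.804² + 3 = 46.30 + 3 = 49.3.
Round up.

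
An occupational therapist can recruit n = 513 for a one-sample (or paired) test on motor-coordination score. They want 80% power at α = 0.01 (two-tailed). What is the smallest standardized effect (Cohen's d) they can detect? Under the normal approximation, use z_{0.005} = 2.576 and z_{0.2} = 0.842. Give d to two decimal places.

For a single sample (or paired design) of n = 513: d_min = (z_{α/2} + z_β)/√n.
z-sum = 2.576 + 0.842 = 3.418.
d_min = 3.418 / √513 = 3.418 / 22.650 = 0.151.

d_min ≈ 0.15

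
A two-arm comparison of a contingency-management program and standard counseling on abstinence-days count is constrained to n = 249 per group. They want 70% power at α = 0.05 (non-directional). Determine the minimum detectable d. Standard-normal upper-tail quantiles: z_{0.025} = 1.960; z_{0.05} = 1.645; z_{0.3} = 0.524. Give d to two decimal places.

For two independent groups of n = 249 each: d_min = (z_{α/2} + z_β)·√(2/n).
z-sum = 1.960 + 0.524 = 2.484.
d_min = 2.484 × √(2/249) = 2.484 × 0.0896 = 0.223.

d_min ≈ 0.22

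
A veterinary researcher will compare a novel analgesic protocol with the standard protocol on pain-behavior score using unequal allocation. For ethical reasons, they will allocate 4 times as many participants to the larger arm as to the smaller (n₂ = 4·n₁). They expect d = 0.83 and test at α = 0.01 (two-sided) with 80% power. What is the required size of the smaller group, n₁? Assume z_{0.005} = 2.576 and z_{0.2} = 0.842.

n₁ = 22

With allocation ratio k = n₂/n₁ = 4, Var(x̄₁−x̄₂) = σ²(1/n₁ + 1/(k·n₁)) = σ²·(k+1)/(k·n₁).
So n₁ = (1 + 1/k)·((z_{α/2} + z_β)/d)² = 1.250 × (3.418/0.83)².
n₁ = 1.250 × 16.96 = 21.2.
Round up: n₁ = 22, giving n₂ = 4 × 22 = 88.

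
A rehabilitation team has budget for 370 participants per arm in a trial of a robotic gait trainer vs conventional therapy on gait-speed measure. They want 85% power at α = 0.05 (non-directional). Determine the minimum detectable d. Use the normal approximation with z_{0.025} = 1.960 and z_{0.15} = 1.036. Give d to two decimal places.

d_min ≈ 0.22

For two independent groups of n = 370 each: d_min = (z_{α/2} + z_β)·√(2/n).
z-sum = 1.960 + 1.036 = 2.996.
d_min = 2.996 × √(2/370) = 2.996 × 0.0735 = 0.220.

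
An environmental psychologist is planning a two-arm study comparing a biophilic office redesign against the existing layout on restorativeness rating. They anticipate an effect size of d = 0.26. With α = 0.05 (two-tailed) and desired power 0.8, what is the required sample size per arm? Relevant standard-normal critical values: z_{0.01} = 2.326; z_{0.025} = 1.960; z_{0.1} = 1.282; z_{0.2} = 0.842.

For two independent groups with equal n: n = 2·((z_{α/2} + z_β) / d)².
z_{α/2} + z_β = 1.960 + 0.842 = 2.802.
n = 2 × (2.802 / 0.26)² = 2 × 10.777² = 2 × 116.14 = 232.3.
Round up to the next whole participant.

n = 233 per group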